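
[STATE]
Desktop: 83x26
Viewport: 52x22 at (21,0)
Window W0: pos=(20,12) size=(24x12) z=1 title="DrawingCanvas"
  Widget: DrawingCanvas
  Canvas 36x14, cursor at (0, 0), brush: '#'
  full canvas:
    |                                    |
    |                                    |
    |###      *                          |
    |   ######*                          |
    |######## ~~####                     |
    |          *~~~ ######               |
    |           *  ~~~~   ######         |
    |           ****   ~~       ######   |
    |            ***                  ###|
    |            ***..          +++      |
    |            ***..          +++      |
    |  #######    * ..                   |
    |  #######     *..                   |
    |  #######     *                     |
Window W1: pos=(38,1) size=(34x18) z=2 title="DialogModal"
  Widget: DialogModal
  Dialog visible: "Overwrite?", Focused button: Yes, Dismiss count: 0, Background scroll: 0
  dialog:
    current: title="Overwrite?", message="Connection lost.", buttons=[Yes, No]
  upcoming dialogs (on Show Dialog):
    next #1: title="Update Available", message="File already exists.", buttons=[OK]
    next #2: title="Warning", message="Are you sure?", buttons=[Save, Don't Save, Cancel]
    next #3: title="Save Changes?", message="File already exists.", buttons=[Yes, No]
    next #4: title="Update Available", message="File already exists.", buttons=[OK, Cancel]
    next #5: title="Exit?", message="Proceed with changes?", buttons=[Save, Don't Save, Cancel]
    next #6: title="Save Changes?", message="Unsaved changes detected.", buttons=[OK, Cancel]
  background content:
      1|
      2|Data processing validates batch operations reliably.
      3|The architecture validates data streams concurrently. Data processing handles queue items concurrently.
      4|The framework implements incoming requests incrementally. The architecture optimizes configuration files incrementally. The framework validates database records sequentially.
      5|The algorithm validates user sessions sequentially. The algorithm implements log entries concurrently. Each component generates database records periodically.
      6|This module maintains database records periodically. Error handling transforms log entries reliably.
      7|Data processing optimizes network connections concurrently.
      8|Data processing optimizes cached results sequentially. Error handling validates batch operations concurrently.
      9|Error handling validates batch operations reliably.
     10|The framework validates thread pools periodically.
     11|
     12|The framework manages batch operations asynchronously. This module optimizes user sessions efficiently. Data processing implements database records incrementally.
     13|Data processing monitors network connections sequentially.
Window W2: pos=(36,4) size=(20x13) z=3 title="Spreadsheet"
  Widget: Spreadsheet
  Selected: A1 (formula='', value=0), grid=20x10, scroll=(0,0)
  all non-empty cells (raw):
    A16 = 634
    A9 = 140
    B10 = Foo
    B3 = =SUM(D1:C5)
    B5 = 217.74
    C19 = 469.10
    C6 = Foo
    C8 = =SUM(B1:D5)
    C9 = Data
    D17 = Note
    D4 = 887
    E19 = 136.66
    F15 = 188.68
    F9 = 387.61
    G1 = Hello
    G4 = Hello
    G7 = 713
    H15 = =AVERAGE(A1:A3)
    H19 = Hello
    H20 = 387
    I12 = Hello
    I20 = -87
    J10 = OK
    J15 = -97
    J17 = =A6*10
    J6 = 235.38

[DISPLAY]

                                                    
                 ┏━━━━━━━━━━━━━━━━━━━━━━━━━━━━━━━━┓ 
                 ┃ DialogModal                    ┃ 
                 ┠────────────────────────────────┨ 
               ┏━━━━━━━━━━━━━━━━━━┓               ┃ 
               ┃ Spreadsheet      ┃alidates batch ┃ 
               ┠──────────────────┨validates data ┃ 
               ┃A1:               ┃lements incomin┃ 
               ┃       A       B  ┃────────┐er ses┃ 
               ┃------------------┃ite?    │base r┃ 
               ┃  1      [0]      ┃n lost. │networ┃ 
               ┃  2        0      ┃ No     │cached┃ 
━━━━━━━━━━━━━━━┃  3        0     8┃────────┘atch o┃ 
 DrawingCanvas ┃  4        0      ┃idates thread p┃ 
───────────────┃  5        0  217.┃               ┃ 
+              ┃  6        0      ┃ages batch oper┃ 
               ┗━━━━━━━━━━━━━━━━━━┛onitors network┃ 
###      *       ┃                                ┃ 
   ######*       ┗━━━━━━━━━━━━━━━━━━━━━━━━━━━━━━━━┛ 
######## ~~####       ┃                             
          *~~~ ###### ┃                             
           *  ~~~~   #┃                             


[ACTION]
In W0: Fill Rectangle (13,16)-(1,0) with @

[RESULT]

                                                    
                 ┏━━━━━━━━━━━━━━━━━━━━━━━━━━━━━━━━┓ 
                 ┃ DialogModal                    ┃ 
                 ┠────────────────────────────────┨ 
               ┏━━━━━━━━━━━━━━━━━━┓               ┃ 
               ┃ Spreadsheet      ┃alidates batch ┃ 
               ┠──────────────────┨validates data ┃ 
               ┃A1:               ┃lements incomin┃ 
               ┃       A       B  ┃────────┐er ses┃ 
               ┃------------------┃ite?    │base r┃ 
               ┃  1      [0]      ┃n lost. │networ┃ 
               ┃  2        0      ┃ No     │cached┃ 
━━━━━━━━━━━━━━━┃  3        0     8┃────────┘atch o┃ 
 DrawingCanvas ┃  4        0      ┃idates thread p┃ 
───────────────┃  5        0  217.┃               ┃ 
+              ┃  6        0      ┃ages batch oper┃ 
@@@@@@@@@@@@@@@┗━━━━━━━━━━━━━━━━━━┛onitors network┃ 
@@@@@@@@@@@@@@@@@┃                                ┃ 
@@@@@@@@@@@@@@@@@┗━━━━━━━━━━━━━━━━━━━━━━━━━━━━━━━━┛ 
@@@@@@@@@@@@@@@@@     ┃                             
@@@@@@@@@@@@@@@@@#### ┃                             
@@@@@@@@@@@@@@@@@~   #┃                             


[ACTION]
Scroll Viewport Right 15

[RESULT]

                                                    
       ┏━━━━━━━━━━━━━━━━━━━━━━━━━━━━━━━━┓           
       ┃ DialogModal                    ┃           
       ┠────────────────────────────────┨           
     ┏━━━━━━━━━━━━━━━━━━┓               ┃           
     ┃ Spreadsheet      ┃alidates batch ┃           
     ┠──────────────────┨validates data ┃           
     ┃A1:               ┃lements incomin┃           
     ┃       A       B  ┃────────┐er ses┃           
     ┃------------------┃ite?    │base r┃           
     ┃  1      [0]      ┃n lost. │networ┃           
     ┃  2        0      ┃ No     │cached┃           
━━━━━┃  3        0     8┃────────┘atch o┃           
nvas ┃  4        0      ┃idates thread p┃           
─────┃  5        0  217.┃               ┃           
     ┃  6        0      ┃ages batch oper┃           
@@@@@┗━━━━━━━━━━━━━━━━━━┛onitors network┃           
@@@@@@@┃                                ┃           
@@@@@@@┗━━━━━━━━━━━━━━━━━━━━━━━━━━━━━━━━┛           
@@@@@@@     ┃                                       
@@@@@@@#### ┃                                       
@@@@@@@~   #┃                                       


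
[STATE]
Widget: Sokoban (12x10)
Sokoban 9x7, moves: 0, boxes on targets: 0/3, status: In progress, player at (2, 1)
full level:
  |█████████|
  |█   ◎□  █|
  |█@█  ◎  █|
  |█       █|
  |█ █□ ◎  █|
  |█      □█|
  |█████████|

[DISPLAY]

█████████   
█   ◎□  █   
█@█  ◎  █   
█       █   
█ █□ ◎  █   
█      □█   
█████████   
Moves: 0  0/
            
            


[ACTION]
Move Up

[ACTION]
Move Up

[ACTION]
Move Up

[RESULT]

█████████   
█@  ◎□  █   
█ █  ◎  █   
█       █   
█ █□ ◎  █   
█      □█   
█████████   
Moves: 1  0/
            
            


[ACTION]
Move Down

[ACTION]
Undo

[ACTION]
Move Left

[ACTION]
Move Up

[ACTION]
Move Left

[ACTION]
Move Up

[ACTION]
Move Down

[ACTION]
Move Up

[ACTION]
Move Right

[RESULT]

█████████   
█ @ ◎□  █   
█ █  ◎  █   
█       █   
█ █□ ◎  █   
█      □█   
█████████   
Moves: 4  0/
            
            


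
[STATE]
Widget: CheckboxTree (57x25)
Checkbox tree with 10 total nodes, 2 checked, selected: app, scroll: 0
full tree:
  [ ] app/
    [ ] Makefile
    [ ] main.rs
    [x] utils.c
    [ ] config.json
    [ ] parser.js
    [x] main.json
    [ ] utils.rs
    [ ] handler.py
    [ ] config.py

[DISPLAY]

>[-] app/                                                
   [ ] Makefile                                          
   [ ] main.rs                                           
   [x] utils.c                                           
   [ ] config.json                                       
   [ ] parser.js                                         
   [x] main.json                                         
   [ ] utils.rs                                          
   [ ] handler.py                                        
   [ ] config.py                                         
                                                         
                                                         
                                                         
                                                         
                                                         
                                                         
                                                         
                                                         
                                                         
                                                         
                                                         
                                                         
                                                         
                                                         
                                                         


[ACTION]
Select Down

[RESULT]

 [-] app/                                                
>  [ ] Makefile                                          
   [ ] main.rs                                           
   [x] utils.c                                           
   [ ] config.json                                       
   [ ] parser.js                                         
   [x] main.json                                         
   [ ] utils.rs                                          
   [ ] handler.py                                        
   [ ] config.py                                         
                                                         
                                                         
                                                         
                                                         
                                                         
                                                         
                                                         
                                                         
                                                         
                                                         
                                                         
                                                         
                                                         
                                                         
                                                         


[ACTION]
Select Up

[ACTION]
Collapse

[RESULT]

>[-] app/                                                
                                                         
                                                         
                                                         
                                                         
                                                         
                                                         
                                                         
                                                         
                                                         
                                                         
                                                         
                                                         
                                                         
                                                         
                                                         
                                                         
                                                         
                                                         
                                                         
                                                         
                                                         
                                                         
                                                         
                                                         


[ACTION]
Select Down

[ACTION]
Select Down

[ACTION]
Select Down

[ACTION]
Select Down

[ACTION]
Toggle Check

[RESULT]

>[x] app/                                                
                                                         
                                                         
                                                         
                                                         
                                                         
                                                         
                                                         
                                                         
                                                         
                                                         
                                                         
                                                         
                                                         
                                                         
                                                         
                                                         
                                                         
                                                         
                                                         
                                                         
                                                         
                                                         
                                                         
                                                         


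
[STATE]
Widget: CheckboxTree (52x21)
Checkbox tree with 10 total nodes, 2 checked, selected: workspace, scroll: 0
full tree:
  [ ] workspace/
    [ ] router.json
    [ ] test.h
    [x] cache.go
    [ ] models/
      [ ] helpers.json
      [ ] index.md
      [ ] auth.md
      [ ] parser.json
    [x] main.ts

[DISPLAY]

>[-] workspace/                                     
   [ ] router.json                                  
   [ ] test.h                                       
   [x] cache.go                                     
   [ ] models/                                      
     [ ] helpers.json                               
     [ ] index.md                                   
     [ ] auth.md                                    
     [ ] parser.json                                
   [x] main.ts                                      
                                                    
                                                    
                                                    
                                                    
                                                    
                                                    
                                                    
                                                    
                                                    
                                                    
                                                    


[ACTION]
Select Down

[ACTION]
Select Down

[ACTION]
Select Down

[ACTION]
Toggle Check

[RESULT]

 [-] workspace/                                     
   [ ] router.json                                  
   [ ] test.h                                       
>  [ ] cache.go                                     
   [ ] models/                                      
     [ ] helpers.json                               
     [ ] index.md                                   
     [ ] auth.md                                    
     [ ] parser.json                                
   [x] main.ts                                      
                                                    
                                                    
                                                    
                                                    
                                                    
                                                    
                                                    
                                                    
                                                    
                                                    
                                                    


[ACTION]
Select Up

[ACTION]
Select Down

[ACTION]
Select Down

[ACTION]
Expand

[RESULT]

 [-] workspace/                                     
   [ ] router.json                                  
   [ ] test.h                                       
   [ ] cache.go                                     
>  [ ] models/                                      
     [ ] helpers.json                               
     [ ] index.md                                   
     [ ] auth.md                                    
     [ ] parser.json                                
   [x] main.ts                                      
                                                    
                                                    
                                                    
                                                    
                                                    
                                                    
                                                    
                                                    
                                                    
                                                    
                                                    


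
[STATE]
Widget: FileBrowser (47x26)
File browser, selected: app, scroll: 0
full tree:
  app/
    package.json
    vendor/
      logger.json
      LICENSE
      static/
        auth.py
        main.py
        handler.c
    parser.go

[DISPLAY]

> [-] app/                                     
    package.json                               
    [+] vendor/                                
    parser.go                                  
                                               
                                               
                                               
                                               
                                               
                                               
                                               
                                               
                                               
                                               
                                               
                                               
                                               
                                               
                                               
                                               
                                               
                                               
                                               
                                               
                                               
                                               


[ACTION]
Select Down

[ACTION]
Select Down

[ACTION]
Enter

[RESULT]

  [-] app/                                     
    package.json                               
  > [-] vendor/                                
      logger.json                              
      LICENSE                                  
      [+] static/                              
    parser.go                                  
                                               
                                               
                                               
                                               
                                               
                                               
                                               
                                               
                                               
                                               
                                               
                                               
                                               
                                               
                                               
                                               
                                               
                                               
                                               


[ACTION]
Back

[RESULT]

> [+] app/                                     
                                               
                                               
                                               
                                               
                                               
                                               
                                               
                                               
                                               
                                               
                                               
                                               
                                               
                                               
                                               
                                               
                                               
                                               
                                               
                                               
                                               
                                               
                                               
                                               
                                               


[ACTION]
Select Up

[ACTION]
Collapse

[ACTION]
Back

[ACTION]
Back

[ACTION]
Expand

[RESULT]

> [-] app/                                     
    package.json                               
    [-] vendor/                                
      logger.json                              
      LICENSE                                  
      [+] static/                              
    parser.go                                  
                                               
                                               
                                               
                                               
                                               
                                               
                                               
                                               
                                               
                                               
                                               
                                               
                                               
                                               
                                               
                                               
                                               
                                               
                                               


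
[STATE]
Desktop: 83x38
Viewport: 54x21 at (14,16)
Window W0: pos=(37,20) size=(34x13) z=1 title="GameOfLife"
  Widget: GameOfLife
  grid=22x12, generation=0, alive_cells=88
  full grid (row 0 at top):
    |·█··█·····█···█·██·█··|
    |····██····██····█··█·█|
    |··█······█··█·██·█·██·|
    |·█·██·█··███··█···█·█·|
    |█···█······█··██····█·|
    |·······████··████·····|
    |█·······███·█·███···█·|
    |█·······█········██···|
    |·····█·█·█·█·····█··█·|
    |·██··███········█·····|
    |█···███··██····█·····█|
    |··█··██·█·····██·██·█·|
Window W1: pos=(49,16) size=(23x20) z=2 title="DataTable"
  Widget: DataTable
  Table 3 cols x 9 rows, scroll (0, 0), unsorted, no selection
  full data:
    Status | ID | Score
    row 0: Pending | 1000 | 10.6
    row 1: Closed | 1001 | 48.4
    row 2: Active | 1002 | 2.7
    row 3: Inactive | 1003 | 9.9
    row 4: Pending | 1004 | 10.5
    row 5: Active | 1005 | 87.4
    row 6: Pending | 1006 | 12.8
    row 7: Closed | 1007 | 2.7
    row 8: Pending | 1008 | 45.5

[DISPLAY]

                                   ┏━━━━━━━━━━━━━━━━━━
                                   ┃ DataTable        
                                   ┠──────────────────
                                   ┃Status  │ID  │Scor
                       ┏━━━━━━━━━━━┃────────┼────┼────
                       ┃ GameOfLife┃Pending │1000│10.6
                       ┠───────────┃Closed  │1001│48.4
                       ┃Gen: 0     ┃Active  │1002│2.7 
                       ┃··█······█·┃Inactive│1003│9.9 
                       ┃·█·██·█··██┃Pending │1004│10.5
                       ┃█···█······┃Active  │1005│87.4
                       ┃·······████┃Pending │1006│12.8
                       ┃█·······███┃Closed  │1007│2.7 
                       ┃█·······█··┃Pending │1008│45.5
                       ┃·····█·█·█·┃                  
                       ┃·██··███···┃                  
                       ┗━━━━━━━━━━━┃                  
                                   ┃                  
                                   ┃                  
                                   ┗━━━━━━━━━━━━━━━━━━
                                                      


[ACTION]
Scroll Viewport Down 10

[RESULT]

                                   ┃ DataTable        
                                   ┠──────────────────
                                   ┃Status  │ID  │Scor
                       ┏━━━━━━━━━━━┃────────┼────┼────
                       ┃ GameOfLife┃Pending │1000│10.6
                       ┠───────────┃Closed  │1001│48.4
                       ┃Gen: 0     ┃Active  │1002│2.7 
                       ┃··█······█·┃Inactive│1003│9.9 
                       ┃·█·██·█··██┃Pending │1004│10.5
                       ┃█···█······┃Active  │1005│87.4
                       ┃·······████┃Pending │1006│12.8
                       ┃█·······███┃Closed  │1007│2.7 
                       ┃█·······█··┃Pending │1008│45.5
                       ┃·····█·█·█·┃                  
                       ┃·██··███···┃                  
                       ┗━━━━━━━━━━━┃                  
                                   ┃                  
                                   ┃                  
                                   ┗━━━━━━━━━━━━━━━━━━
                                                      
                                                      


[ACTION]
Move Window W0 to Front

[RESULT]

                                   ┃ DataTable        
                                   ┠──────────────────
                                   ┃Status  │ID  │Scor
                       ┏━━━━━━━━━━━━━━━━━━━━━━━━━━━━━━
                       ┃ GameOfLife                   
                       ┠──────────────────────────────
                       ┃Gen: 0                        
                       ┃··█······█··█·██·█·██·        
                       ┃·█·██·█··███··█···█·█·        
                       ┃█···█······█··██····█·        
                       ┃·······████··████·····        
                       ┃█·······███·█·███···█·        
                       ┃█·······█········██···        
                       ┃·····█·█·█·█·····█··█·        
                       ┃·██··███········█·····        
                       ┗━━━━━━━━━━━━━━━━━━━━━━━━━━━━━━
                                   ┃                  
                                   ┃                  
                                   ┗━━━━━━━━━━━━━━━━━━
                                                      
                                                      


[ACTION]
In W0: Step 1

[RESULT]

                                   ┃ DataTable        
                                   ┠──────────────────
                                   ┃Status  │ID  │Scor
                       ┏━━━━━━━━━━━━━━━━━━━━━━━━━━━━━━
                       ┃ GameOfLife                   
                       ┠──────────────────────────────
                       ┃Gen: 1                        
                       ┃··█······█··██████···█        
                       ┃·█████···█·██···█·█·██        
                       ┃···███·█···██···█··█··        
                       ┃·······█····█·········        
                       ┃··········██··········        
                       ┃·······█···█···█·███··        
                       ┃·█···█·█········███···        
                       ┃·█·····█·█······█·····        
                       ┗━━━━━━━━━━━━━━━━━━━━━━━━━━━━━━
                                   ┃                  
                                   ┃                  
                                   ┗━━━━━━━━━━━━━━━━━━
                                                      
                                                      


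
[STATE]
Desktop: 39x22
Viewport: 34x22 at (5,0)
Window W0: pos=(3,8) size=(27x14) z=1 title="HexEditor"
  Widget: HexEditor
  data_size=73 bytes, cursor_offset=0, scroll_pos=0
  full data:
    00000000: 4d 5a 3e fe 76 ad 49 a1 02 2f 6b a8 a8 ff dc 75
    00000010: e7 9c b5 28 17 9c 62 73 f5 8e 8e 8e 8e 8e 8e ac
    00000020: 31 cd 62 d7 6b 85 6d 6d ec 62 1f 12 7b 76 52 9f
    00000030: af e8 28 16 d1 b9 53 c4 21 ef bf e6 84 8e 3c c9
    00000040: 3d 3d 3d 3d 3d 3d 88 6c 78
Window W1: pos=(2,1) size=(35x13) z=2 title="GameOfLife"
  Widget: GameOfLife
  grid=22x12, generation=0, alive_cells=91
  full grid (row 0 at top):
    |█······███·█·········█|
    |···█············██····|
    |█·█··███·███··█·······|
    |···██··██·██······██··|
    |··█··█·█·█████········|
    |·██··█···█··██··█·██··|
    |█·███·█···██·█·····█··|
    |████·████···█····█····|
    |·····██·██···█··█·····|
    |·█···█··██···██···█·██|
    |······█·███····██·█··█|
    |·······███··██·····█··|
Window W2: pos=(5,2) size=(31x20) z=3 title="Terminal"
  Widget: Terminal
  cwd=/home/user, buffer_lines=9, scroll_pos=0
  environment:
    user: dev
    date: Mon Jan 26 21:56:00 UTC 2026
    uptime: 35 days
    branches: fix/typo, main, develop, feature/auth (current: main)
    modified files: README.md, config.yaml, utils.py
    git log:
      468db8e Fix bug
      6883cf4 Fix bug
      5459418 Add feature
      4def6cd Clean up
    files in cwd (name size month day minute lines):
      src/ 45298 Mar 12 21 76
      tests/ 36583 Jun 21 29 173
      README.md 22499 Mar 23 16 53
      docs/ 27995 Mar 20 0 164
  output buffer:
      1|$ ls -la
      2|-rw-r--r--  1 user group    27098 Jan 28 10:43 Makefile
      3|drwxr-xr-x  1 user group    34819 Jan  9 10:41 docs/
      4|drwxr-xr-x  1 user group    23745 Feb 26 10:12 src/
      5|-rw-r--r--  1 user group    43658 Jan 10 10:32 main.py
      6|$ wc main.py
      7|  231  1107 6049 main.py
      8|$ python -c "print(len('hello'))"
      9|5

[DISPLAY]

                                  
━━━━━━━━━━━━━━━━━━━━━━━━━━━━━━━┓  
┏━━━━━━━━━━━━━━━━━━━━━━━━━━━━━┓┃  
┃ Terminal                    ┃┨  
┠─────────────────────────────┨┃  
┃$ ls -la                     ┃┃  
┃-rw-r--r--  1 user group    2┃┃  
┃drwxr-xr-x  1 user group    3┃┃  
┃drwxr-xr-x  1 user group    2┃┃  
┃-rw-r--r--  1 user group    4┃┃  
┃$ wc main.py                 ┃┃  
┃  231  1107 6049 main.py     ┃┃  
┃$ python -c "print(len('hello┃┃  
┃5                            ┃┛  
┃$ █                          ┃   
┃                             ┃   
┃                             ┃   
┃                             ┃   
┃                             ┃   
┃                             ┃   
┃                             ┃   
┗━━━━━━━━━━━━━━━━━━━━━━━━━━━━━┛   


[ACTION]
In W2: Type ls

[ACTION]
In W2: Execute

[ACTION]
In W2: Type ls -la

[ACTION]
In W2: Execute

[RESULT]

                                  
━━━━━━━━━━━━━━━━━━━━━━━━━━━━━━━┓  
┏━━━━━━━━━━━━━━━━━━━━━━━━━━━━━┓┃  
┃ Terminal                    ┃┨  
┠─────────────────────────────┨┃  
┃-rw-r--r--  1 user group    2┃┃  
┃drwxr-xr-x  1 user group    3┃┃  
┃drwxr-xr-x  1 user group    2┃┃  
┃-rw-r--r--  1 user group    4┃┃  
┃$ wc main.py                 ┃┃  
┃  231  1107 6049 main.py     ┃┃  
┃$ python -c "print(len('hello┃┃  
┃5                            ┃┃  
┃$ ls                         ┃┛  
┃src/  tests/  README.md  docs┃   
┃$ ls -la                     ┃   
┃drwxr-xr-x  1 dev group    45┃   
┃drwxr-xr-x  1 dev group    36┃   
┃-rw-r--r--  1 dev group    22┃   
┃drwxr-xr-x  1 dev group    27┃   
┃$ █                          ┃   
┗━━━━━━━━━━━━━━━━━━━━━━━━━━━━━┛   


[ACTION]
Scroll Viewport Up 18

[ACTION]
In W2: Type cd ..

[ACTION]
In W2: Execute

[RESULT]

                                  
━━━━━━━━━━━━━━━━━━━━━━━━━━━━━━━┓  
┏━━━━━━━━━━━━━━━━━━━━━━━━━━━━━┓┃  
┃ Terminal                    ┃┨  
┠─────────────────────────────┨┃  
┃drwxr-xr-x  1 user group    2┃┃  
┃-rw-r--r--  1 user group    4┃┃  
┃$ wc main.py                 ┃┃  
┃  231  1107 6049 main.py     ┃┃  
┃$ python -c "print(len('hello┃┃  
┃5                            ┃┃  
┃$ ls                         ┃┃  
┃src/  tests/  README.md  docs┃┃  
┃$ ls -la                     ┃┛  
┃drwxr-xr-x  1 dev group    45┃   
┃drwxr-xr-x  1 dev group    36┃   
┃-rw-r--r--  1 dev group    22┃   
┃drwxr-xr-x  1 dev group    27┃   
┃$ cd ..                      ┃   
┃                             ┃   
┃$ █                          ┃   
┗━━━━━━━━━━━━━━━━━━━━━━━━━━━━━┛   


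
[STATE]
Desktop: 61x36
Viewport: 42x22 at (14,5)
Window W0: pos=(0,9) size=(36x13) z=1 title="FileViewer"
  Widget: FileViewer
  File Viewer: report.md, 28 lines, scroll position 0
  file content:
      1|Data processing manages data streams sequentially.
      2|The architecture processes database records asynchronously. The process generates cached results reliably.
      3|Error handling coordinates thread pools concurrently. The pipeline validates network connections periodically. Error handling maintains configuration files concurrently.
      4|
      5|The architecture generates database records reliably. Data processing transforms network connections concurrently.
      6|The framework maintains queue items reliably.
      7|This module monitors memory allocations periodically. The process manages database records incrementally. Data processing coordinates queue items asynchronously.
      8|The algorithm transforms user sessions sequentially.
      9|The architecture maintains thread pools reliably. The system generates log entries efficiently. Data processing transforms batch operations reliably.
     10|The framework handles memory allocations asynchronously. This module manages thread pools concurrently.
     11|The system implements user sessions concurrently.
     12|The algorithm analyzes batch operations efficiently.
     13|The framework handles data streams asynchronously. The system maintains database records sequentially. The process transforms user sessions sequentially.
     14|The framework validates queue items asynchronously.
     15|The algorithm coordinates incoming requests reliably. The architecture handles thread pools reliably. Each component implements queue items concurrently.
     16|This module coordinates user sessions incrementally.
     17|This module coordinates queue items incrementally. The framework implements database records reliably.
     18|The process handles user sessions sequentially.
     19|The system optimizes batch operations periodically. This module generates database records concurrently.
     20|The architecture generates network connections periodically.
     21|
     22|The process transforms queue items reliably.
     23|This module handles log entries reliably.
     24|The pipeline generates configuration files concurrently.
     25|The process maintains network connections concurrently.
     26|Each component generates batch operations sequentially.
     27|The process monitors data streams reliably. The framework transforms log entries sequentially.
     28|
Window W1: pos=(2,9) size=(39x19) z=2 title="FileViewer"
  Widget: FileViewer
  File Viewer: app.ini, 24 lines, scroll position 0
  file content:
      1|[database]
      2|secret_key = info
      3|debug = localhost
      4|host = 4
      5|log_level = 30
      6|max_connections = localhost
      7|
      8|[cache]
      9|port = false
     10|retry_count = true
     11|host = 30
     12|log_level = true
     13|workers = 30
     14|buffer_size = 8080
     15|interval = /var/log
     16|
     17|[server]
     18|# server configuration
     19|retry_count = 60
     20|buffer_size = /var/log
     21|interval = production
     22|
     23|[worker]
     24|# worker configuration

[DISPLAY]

                                          
                                          
                                          
                                          
━━━━━━━━━━━━━━━━━━━━━━━━━━┓               
                          ┃               
──────────────────────────┨               
                         ▲┃               
= info                   █┃               
alhost                   ░┃               
                         ░┃               
 30                      ░┃               
ions = localhost         ░┃               
                         ░┃               
                         ░┃               
e                        ░┃               
 = true                  ░┃               
                         ░┃               
 true                    ░┃               
0                        ░┃               
 = 8080                  ░┃               
/var/log                 ▼┃               


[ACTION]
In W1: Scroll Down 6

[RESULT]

                                          
                                          
                                          
                                          
━━━━━━━━━━━━━━━━━━━━━━━━━━┓               
                          ┃               
──────────────────────────┨               
                         ▲┃               
                         ░┃               
e                        ░┃               
 = true                  ░┃               
                         ░┃               
 true                    ░┃               
0                        ░┃               
 = 8080                  ░┃               
/var/log                 ░┃               
                         █┃               
                         ░┃               
nfiguration              ░┃               
 = 60                    ░┃               
 = /var/log              ░┃               
production               ▼┃               


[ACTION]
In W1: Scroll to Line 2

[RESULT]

                                          
                                          
                                          
                                          
━━━━━━━━━━━━━━━━━━━━━━━━━━┓               
                          ┃               
──────────────────────────┨               
= info                   ▲┃               
alhost                   ░┃               
                         █┃               
 30                      ░┃               
ions = localhost         ░┃               
                         ░┃               
                         ░┃               
e                        ░┃               
 = true                  ░┃               
                         ░┃               
 true                    ░┃               
0                        ░┃               
 = 8080                  ░┃               
/var/log                 ░┃               
                         ▼┃               
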